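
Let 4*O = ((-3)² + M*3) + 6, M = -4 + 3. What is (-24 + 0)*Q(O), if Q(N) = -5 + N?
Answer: 48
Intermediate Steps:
M = -1
O = 3 (O = (((-3)² - 1*3) + 6)/4 = ((9 - 3) + 6)/4 = (6 + 6)/4 = (¼)*12 = 3)
(-24 + 0)*Q(O) = (-24 + 0)*(-5 + 3) = -24*(-2) = 48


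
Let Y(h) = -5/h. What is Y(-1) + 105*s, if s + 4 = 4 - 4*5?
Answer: -2095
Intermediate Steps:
s = -20 (s = -4 + (4 - 4*5) = -4 + (4 - 20) = -4 - 16 = -20)
Y(-1) + 105*s = -5/(-1) + 105*(-20) = -5*(-1) - 2100 = 5 - 2100 = -2095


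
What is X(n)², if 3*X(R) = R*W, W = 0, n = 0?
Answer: 0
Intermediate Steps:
X(R) = 0 (X(R) = (R*0)/3 = (⅓)*0 = 0)
X(n)² = 0² = 0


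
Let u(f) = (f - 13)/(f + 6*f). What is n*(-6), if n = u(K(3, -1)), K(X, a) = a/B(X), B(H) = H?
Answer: -240/7 ≈ -34.286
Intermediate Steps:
K(X, a) = a/X
u(f) = (-13 + f)/(7*f) (u(f) = (-13 + f)/((7*f)) = (-13 + f)*(1/(7*f)) = (-13 + f)/(7*f))
n = 40/7 (n = (-13 - 1/3)/(7*((-1/3))) = (-13 - 1*1/3)/(7*((-1*1/3))) = (-13 - 1/3)/(7*(-1/3)) = (1/7)*(-3)*(-40/3) = 40/7 ≈ 5.7143)
n*(-6) = (40/7)*(-6) = -240/7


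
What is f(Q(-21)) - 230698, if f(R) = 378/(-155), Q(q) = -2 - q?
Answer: -35758568/155 ≈ -2.3070e+5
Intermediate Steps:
f(R) = -378/155 (f(R) = 378*(-1/155) = -378/155)
f(Q(-21)) - 230698 = -378/155 - 230698 = -35758568/155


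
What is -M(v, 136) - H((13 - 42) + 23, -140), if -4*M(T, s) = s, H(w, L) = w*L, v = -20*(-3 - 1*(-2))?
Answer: -806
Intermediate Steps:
v = 20 (v = -20*(-3 + 2) = -20*(-1) = 20)
H(w, L) = L*w
M(T, s) = -s/4
-M(v, 136) - H((13 - 42) + 23, -140) = -(-1)*136/4 - (-140)*((13 - 42) + 23) = -1*(-34) - (-140)*(-29 + 23) = 34 - (-140)*(-6) = 34 - 1*840 = 34 - 840 = -806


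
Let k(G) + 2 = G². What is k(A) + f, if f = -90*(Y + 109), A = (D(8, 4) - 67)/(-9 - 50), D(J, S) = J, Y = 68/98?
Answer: -483799/49 ≈ -9873.5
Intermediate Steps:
Y = 34/49 (Y = 68*(1/98) = 34/49 ≈ 0.69388)
A = 1 (A = (8 - 67)/(-9 - 50) = -59/(-59) = -59*(-1/59) = 1)
k(G) = -2 + G²
f = -483750/49 (f = -90*(34/49 + 109) = -90*5375/49 = -483750/49 ≈ -9872.5)
k(A) + f = (-2 + 1²) - 483750/49 = (-2 + 1) - 483750/49 = -1 - 483750/49 = -483799/49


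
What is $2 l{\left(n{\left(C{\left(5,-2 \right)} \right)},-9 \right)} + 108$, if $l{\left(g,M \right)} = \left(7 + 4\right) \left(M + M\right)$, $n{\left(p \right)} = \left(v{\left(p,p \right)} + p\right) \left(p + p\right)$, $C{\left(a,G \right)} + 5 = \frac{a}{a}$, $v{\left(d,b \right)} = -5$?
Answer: $-288$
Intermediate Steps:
$C{\left(a,G \right)} = -4$ ($C{\left(a,G \right)} = -5 + \frac{a}{a} = -5 + 1 = -4$)
$n{\left(p \right)} = 2 p \left(-5 + p\right)$ ($n{\left(p \right)} = \left(-5 + p\right) \left(p + p\right) = \left(-5 + p\right) 2 p = 2 p \left(-5 + p\right)$)
$l{\left(g,M \right)} = 22 M$ ($l{\left(g,M \right)} = 11 \cdot 2 M = 22 M$)
$2 l{\left(n{\left(C{\left(5,-2 \right)} \right)},-9 \right)} + 108 = 2 \cdot 22 \left(-9\right) + 108 = 2 \left(-198\right) + 108 = -396 + 108 = -288$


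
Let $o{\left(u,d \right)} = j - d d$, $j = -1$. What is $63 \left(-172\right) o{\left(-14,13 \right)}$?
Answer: $1842120$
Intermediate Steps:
$o{\left(u,d \right)} = -1 - d^{2}$ ($o{\left(u,d \right)} = -1 - d d = -1 - d^{2}$)
$63 \left(-172\right) o{\left(-14,13 \right)} = 63 \left(-172\right) \left(-1 - 13^{2}\right) = - 10836 \left(-1 - 169\right) = \left(-10836\right) \left(-170\right) = 1842120$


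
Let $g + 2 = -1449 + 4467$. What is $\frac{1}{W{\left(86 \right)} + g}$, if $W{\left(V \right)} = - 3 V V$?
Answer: $- \frac{1}{19172} \approx -5.2159 \cdot 10^{-5}$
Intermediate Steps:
$W{\left(V \right)} = - 3 V^{2}$
$g = 3016$ ($g = -2 + \left(-1449 + 4467\right) = -2 + 3018 = 3016$)
$\frac{1}{W{\left(86 \right)} + g} = \frac{1}{- 3 \cdot 86^{2} + 3016} = \frac{1}{\left(-3\right) 7396 + 3016} = \frac{1}{-22188 + 3016} = \frac{1}{-19172} = - \frac{1}{19172}$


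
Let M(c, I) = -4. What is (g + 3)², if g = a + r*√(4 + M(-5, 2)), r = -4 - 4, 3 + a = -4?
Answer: 16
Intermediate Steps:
a = -7 (a = -3 - 4 = -7)
r = -8
g = -7 (g = -7 - 8*√(4 - 4) = -7 - 8*√0 = -7 - 8*0 = -7 + 0 = -7)
(g + 3)² = (-7 + 3)² = (-4)² = 16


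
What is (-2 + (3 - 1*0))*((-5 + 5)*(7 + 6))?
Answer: 0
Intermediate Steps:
(-2 + (3 - 1*0))*((-5 + 5)*(7 + 6)) = (-2 + (3 + 0))*(0*13) = (-2 + 3)*0 = 1*0 = 0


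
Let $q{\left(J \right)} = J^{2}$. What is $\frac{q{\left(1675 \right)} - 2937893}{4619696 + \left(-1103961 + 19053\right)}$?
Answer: $- \frac{33067}{883697} \approx -0.037419$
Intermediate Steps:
$\frac{q{\left(1675 \right)} - 2937893}{4619696 + \left(-1103961 + 19053\right)} = \frac{1675^{2} - 2937893}{4619696 + \left(-1103961 + 19053\right)} = \frac{2805625 - 2937893}{4619696 - 1084908} = - \frac{132268}{3534788} = \left(-132268\right) \frac{1}{3534788} = - \frac{33067}{883697}$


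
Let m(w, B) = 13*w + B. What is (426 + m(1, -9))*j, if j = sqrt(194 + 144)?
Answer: 5590*sqrt(2) ≈ 7905.5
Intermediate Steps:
m(w, B) = B + 13*w
j = 13*sqrt(2) (j = sqrt(338) = 13*sqrt(2) ≈ 18.385)
(426 + m(1, -9))*j = (426 + (-9 + 13*1))*(13*sqrt(2)) = (426 + (-9 + 13))*(13*sqrt(2)) = (426 + 4)*(13*sqrt(2)) = 430*(13*sqrt(2)) = 5590*sqrt(2)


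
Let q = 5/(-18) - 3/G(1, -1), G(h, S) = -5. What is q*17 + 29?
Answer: 3103/90 ≈ 34.478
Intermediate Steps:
q = 29/90 (q = 5/(-18) - 3/(-5) = 5*(-1/18) - 3*(-⅕) = -5/18 + ⅗ = 29/90 ≈ 0.32222)
q*17 + 29 = (29/90)*17 + 29 = 493/90 + 29 = 3103/90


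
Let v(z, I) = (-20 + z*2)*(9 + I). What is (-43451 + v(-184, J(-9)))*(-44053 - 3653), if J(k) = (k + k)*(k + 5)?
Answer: 3572177574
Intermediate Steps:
J(k) = 2*k*(5 + k) (J(k) = (2*k)*(5 + k) = 2*k*(5 + k))
v(z, I) = (-20 + 2*z)*(9 + I)
(-43451 + v(-184, J(-9)))*(-44053 - 3653) = (-43451 + (-180 - 40*(-9)*(5 - 9) + 18*(-184) + 2*(2*(-9)*(5 - 9))*(-184)))*(-44053 - 3653) = (-43451 + (-180 - 40*(-9)*(-4) - 3312 + 2*(2*(-9)*(-4))*(-184)))*(-47706) = (-43451 + (-180 - 20*72 - 3312 + 2*72*(-184)))*(-47706) = (-43451 + (-180 - 1440 - 3312 - 26496))*(-47706) = (-43451 - 31428)*(-47706) = -74879*(-47706) = 3572177574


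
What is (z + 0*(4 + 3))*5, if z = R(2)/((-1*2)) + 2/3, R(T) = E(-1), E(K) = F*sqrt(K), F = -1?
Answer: 10/3 + 5*I/2 ≈ 3.3333 + 2.5*I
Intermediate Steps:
E(K) = -sqrt(K)
R(T) = -I (R(T) = -sqrt(-1) = -I)
z = 2/3 + I/2 (z = (-I)/((-1*2)) + 2/3 = -I/(-2) + 2*(1/3) = -I*(-1/2) + 2/3 = I/2 + 2/3 = 2/3 + I/2 ≈ 0.66667 + 0.5*I)
(z + 0*(4 + 3))*5 = ((2/3 + I/2) + 0*(4 + 3))*5 = ((2/3 + I/2) + 0*7)*5 = ((2/3 + I/2) + 0)*5 = (2/3 + I/2)*5 = 10/3 + 5*I/2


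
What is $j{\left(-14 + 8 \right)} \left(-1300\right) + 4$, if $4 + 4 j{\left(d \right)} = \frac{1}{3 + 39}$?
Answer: $\frac{54443}{42} \approx 1296.3$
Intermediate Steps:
$j{\left(d \right)} = - \frac{167}{168}$ ($j{\left(d \right)} = -1 + \frac{1}{4 \left(3 + 39\right)} = -1 + \frac{1}{4 \cdot 42} = -1 + \frac{1}{4} \cdot \frac{1}{42} = -1 + \frac{1}{168} = - \frac{167}{168}$)
$j{\left(-14 + 8 \right)} \left(-1300\right) + 4 = \left(- \frac{167}{168}\right) \left(-1300\right) + 4 = \frac{54275}{42} + 4 = \frac{54443}{42}$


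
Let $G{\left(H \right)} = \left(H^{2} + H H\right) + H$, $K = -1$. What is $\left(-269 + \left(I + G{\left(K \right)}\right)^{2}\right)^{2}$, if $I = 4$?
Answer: $59536$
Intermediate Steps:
$G{\left(H \right)} = H + 2 H^{2}$ ($G{\left(H \right)} = \left(H^{2} + H^{2}\right) + H = 2 H^{2} + H = H + 2 H^{2}$)
$\left(-269 + \left(I + G{\left(K \right)}\right)^{2}\right)^{2} = \left(-269 + \left(4 - \left(1 + 2 \left(-1\right)\right)\right)^{2}\right)^{2} = \left(-269 + \left(4 - \left(1 - 2\right)\right)^{2}\right)^{2} = \left(-269 + \left(4 - -1\right)^{2}\right)^{2} = \left(-269 + \left(4 + 1\right)^{2}\right)^{2} = \left(-269 + 5^{2}\right)^{2} = \left(-269 + 25\right)^{2} = \left(-244\right)^{2} = 59536$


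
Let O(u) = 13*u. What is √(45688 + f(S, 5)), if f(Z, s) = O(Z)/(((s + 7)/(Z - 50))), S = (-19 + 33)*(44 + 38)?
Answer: √1411234 ≈ 1188.0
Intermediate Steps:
S = 1148 (S = 14*82 = 1148)
f(Z, s) = 13*Z*(-50 + Z)/(7 + s) (f(Z, s) = (13*Z)/(((s + 7)/(Z - 50))) = (13*Z)/(((7 + s)/(-50 + Z))) = (13*Z)*((-50 + Z)/(7 + s)) = 13*Z*(-50 + Z)/(7 + s))
√(45688 + f(S, 5)) = √(45688 + 13*1148*(-50 + 1148)/(7 + 5)) = √(45688 + 13*1148*1098/12) = √(45688 + 13*1148*(1/12)*1098) = √(45688 + 1365546) = √1411234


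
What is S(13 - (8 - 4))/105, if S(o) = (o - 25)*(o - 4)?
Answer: -16/21 ≈ -0.76190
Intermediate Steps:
S(o) = (-25 + o)*(-4 + o)
S(13 - (8 - 4))/105 = (100 + (13 - (8 - 4))² - 29*(13 - (8 - 4)))/105 = (100 + (13 - 1*4)² - 29*(13 - 1*4))*(1/105) = (100 + (13 - 4)² - 29*(13 - 4))*(1/105) = (100 + 9² - 29*9)*(1/105) = (100 + 81 - 261)*(1/105) = -80*1/105 = -16/21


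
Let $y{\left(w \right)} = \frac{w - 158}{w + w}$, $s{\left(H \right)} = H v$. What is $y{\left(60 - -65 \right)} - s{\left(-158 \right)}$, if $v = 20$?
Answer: $\frac{789967}{250} \approx 3159.9$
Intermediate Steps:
$s{\left(H \right)} = 20 H$ ($s{\left(H \right)} = H 20 = 20 H$)
$y{\left(w \right)} = \frac{-158 + w}{2 w}$
$y{\left(60 - -65 \right)} - s{\left(-158 \right)} = \frac{-158 + \left(60 - -65\right)}{2 \left(60 - -65\right)} - 20 \left(-158\right) = \frac{-158 + \left(60 + 65\right)}{2 \left(60 + 65\right)} - -3160 = \frac{-158 + 125}{2 \cdot 125} + 3160 = \frac{1}{2} \cdot \frac{1}{125} \left(-33\right) + 3160 = - \frac{33}{250} + 3160 = \frac{789967}{250}$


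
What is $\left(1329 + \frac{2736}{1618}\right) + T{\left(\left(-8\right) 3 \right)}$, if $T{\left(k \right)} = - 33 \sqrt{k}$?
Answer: $\frac{1076529}{809} - 66 i \sqrt{6} \approx 1330.7 - 161.67 i$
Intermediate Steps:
$\left(1329 + \frac{2736}{1618}\right) + T{\left(\left(-8\right) 3 \right)} = \left(1329 + \frac{2736}{1618}\right) - 33 \sqrt{\left(-8\right) 3} = \left(1329 + 2736 \cdot \frac{1}{1618}\right) - 33 \sqrt{-24} = \left(1329 + \frac{1368}{809}\right) - 33 \cdot 2 i \sqrt{6} = \frac{1076529}{809} - 66 i \sqrt{6}$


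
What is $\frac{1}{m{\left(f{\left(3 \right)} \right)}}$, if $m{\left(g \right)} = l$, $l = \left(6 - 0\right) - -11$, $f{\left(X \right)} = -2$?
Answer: $\frac{1}{17} \approx 0.058824$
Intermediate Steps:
$l = 17$ ($l = \left(6 + 0\right) + 11 = 6 + 11 = 17$)
$m{\left(g \right)} = 17$
$\frac{1}{m{\left(f{\left(3 \right)} \right)}} = \frac{1}{17}$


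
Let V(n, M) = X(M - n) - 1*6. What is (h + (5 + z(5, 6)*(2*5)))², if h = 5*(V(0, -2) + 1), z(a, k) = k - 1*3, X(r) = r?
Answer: 0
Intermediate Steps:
V(n, M) = -6 + M - n (V(n, M) = (M - n) - 1*6 = (M - n) - 6 = -6 + M - n)
z(a, k) = -3 + k (z(a, k) = k - 3 = -3 + k)
h = -35 (h = 5*((-6 - 2 - 1*0) + 1) = 5*((-6 - 2 + 0) + 1) = 5*(-8 + 1) = 5*(-7) = -35)
(h + (5 + z(5, 6)*(2*5)))² = (-35 + (5 + (-3 + 6)*(2*5)))² = (-35 + (5 + 3*10))² = (-35 + (5 + 30))² = (-35 + 35)² = 0² = 0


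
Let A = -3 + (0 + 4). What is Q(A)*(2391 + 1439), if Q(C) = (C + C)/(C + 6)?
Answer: 7660/7 ≈ 1094.3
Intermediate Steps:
A = 1 (A = -3 + 4 = 1)
Q(C) = 2*C/(6 + C) (Q(C) = (2*C)/(6 + C) = 2*C/(6 + C))
Q(A)*(2391 + 1439) = (2*1/(6 + 1))*(2391 + 1439) = (2*1/7)*3830 = (2*1*(⅐))*3830 = (2/7)*3830 = 7660/7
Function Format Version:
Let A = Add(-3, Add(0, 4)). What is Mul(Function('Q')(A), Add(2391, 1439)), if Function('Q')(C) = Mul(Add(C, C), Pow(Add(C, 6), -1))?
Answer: Rational(7660, 7) ≈ 1094.3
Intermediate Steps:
A = 1 (A = Add(-3, 4) = 1)
Function('Q')(C) = Mul(2, C, Pow(Add(6, C), -1)) (Function('Q')(C) = Mul(Mul(2, C), Pow(Add(6, C), -1)) = Mul(2, C, Pow(Add(6, C), -1)))
Mul(Function('Q')(A), Add(2391, 1439)) = Mul(Mul(2, 1, Pow(Add(6, 1), -1)), Add(2391, 1439)) = Mul(Mul(2, 1, Pow(7, -1)), 3830) = Mul(Mul(2, 1, Rational(1, 7)), 3830) = Mul(Rational(2, 7), 3830) = Rational(7660, 7)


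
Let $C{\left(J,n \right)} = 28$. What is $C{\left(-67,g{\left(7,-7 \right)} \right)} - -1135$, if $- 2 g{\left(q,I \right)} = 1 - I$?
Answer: $1163$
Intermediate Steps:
$g{\left(q,I \right)} = - \frac{1}{2} + \frac{I}{2}$ ($g{\left(q,I \right)} = - \frac{1 - I}{2} = - \frac{1}{2} + \frac{I}{2}$)
$C{\left(-67,g{\left(7,-7 \right)} \right)} - -1135 = 28 - -1135 = 28 + 1135 = 1163$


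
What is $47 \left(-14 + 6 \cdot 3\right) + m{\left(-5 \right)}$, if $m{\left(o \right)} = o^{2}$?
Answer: $213$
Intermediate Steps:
$47 \left(-14 + 6 \cdot 3\right) + m{\left(-5 \right)} = 47 \left(-14 + 6 \cdot 3\right) + \left(-5\right)^{2} = 47 \left(-14 + 18\right) + 25 = 47 \cdot 4 + 25 = 188 + 25 = 213$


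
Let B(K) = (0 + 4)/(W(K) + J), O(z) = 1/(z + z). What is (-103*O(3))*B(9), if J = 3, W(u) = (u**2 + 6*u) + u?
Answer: -206/441 ≈ -0.46712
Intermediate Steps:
W(u) = u**2 + 7*u
O(z) = 1/(2*z)
B(K) = 4/(3 + K*(7 + K)) (B(K) = (0 + 4)/(K*(7 + K) + 3) = 4/(3 + K*(7 + K)))
(-103*O(3))*B(9) = (-103/(2*3))*(4/(3 + 9*(7 + 9))) = (-103/(2*3))*(4/(3 + 9*16)) = (-103*1/6)*(4/(3 + 144)) = -206/(3*147) = -103/6*4/147 = -206/441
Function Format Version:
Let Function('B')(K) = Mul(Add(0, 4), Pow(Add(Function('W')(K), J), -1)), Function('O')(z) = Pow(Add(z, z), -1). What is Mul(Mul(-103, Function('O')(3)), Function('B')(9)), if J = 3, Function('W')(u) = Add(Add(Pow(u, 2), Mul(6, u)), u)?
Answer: Rational(-206, 441) ≈ -0.46712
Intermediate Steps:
Function('W')(u) = Add(Pow(u, 2), Mul(7, u))
Function('O')(z) = Mul(Rational(1, 2), Pow(z, -1)) (Function('O')(z) = Pow(Mul(2, z), -1) = Mul(Rational(1, 2), Pow(z, -1)))
Function('B')(K) = Mul(4, Pow(Add(3, Mul(K, Add(7, K))), -1)) (Function('B')(K) = Mul(Add(0, 4), Pow(Add(Mul(K, Add(7, K)), 3), -1)) = Mul(4, Pow(Add(3, Mul(K, Add(7, K))), -1)))
Mul(Mul(-103, Function('O')(3)), Function('B')(9)) = Mul(Mul(-103, Mul(Rational(1, 2), Pow(3, -1))), Mul(4, Pow(Add(3, Mul(9, Add(7, 9))), -1))) = Mul(Mul(-103, Mul(Rational(1, 2), Rational(1, 3))), Mul(4, Pow(Add(3, Mul(9, 16)), -1))) = Mul(Mul(-103, Rational(1, 6)), Mul(4, Pow(Add(3, 144), -1))) = Mul(Rational(-103, 6), Mul(4, Pow(147, -1))) = Mul(Rational(-103, 6), Mul(4, Rational(1, 147))) = Mul(Rational(-103, 6), Rational(4, 147)) = Rational(-206, 441)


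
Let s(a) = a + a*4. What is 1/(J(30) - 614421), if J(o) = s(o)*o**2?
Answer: -1/479421 ≈ -2.0858e-6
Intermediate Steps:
s(a) = 5*a (s(a) = a + 4*a = 5*a)
J(o) = 5*o**3 (J(o) = (5*o)*o**2 = 5*o**3)
1/(J(30) - 614421) = 1/(5*30**3 - 614421) = 1/(5*27000 - 614421) = 1/(135000 - 614421) = 1/(-479421) = -1/479421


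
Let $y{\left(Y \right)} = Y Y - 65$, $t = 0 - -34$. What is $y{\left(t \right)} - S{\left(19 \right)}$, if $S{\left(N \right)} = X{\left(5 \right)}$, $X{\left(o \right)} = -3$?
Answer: $1094$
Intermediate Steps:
$S{\left(N \right)} = -3$
$t = 34$ ($t = 0 + 34 = 34$)
$y{\left(Y \right)} = -65 + Y^{2}$ ($y{\left(Y \right)} = Y^{2} - 65 = -65 + Y^{2}$)
$y{\left(t \right)} - S{\left(19 \right)} = \left(-65 + 34^{2}\right) - -3 = \left(-65 + 1156\right) + 3 = 1091 + 3 = 1094$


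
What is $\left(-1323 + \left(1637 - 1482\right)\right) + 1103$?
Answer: $-65$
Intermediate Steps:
$\left(-1323 + \left(1637 - 1482\right)\right) + 1103 = \left(-1323 + 155\right) + 1103 = -1168 + 1103 = -65$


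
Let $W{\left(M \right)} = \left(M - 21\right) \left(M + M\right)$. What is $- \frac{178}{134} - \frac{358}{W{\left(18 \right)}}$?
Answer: $\frac{7187}{3618} \approx 1.9865$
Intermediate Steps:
$W{\left(M \right)} = 2 M \left(-21 + M\right)$ ($W{\left(M \right)} = \left(-21 + M\right) 2 M = 2 M \left(-21 + M\right)$)
$- \frac{178}{134} - \frac{358}{W{\left(18 \right)}} = - \frac{178}{134} - \frac{358}{2 \cdot 18 \left(-21 + 18\right)} = \left(-178\right) \frac{1}{134} - \frac{358}{2 \cdot 18 \left(-3\right)} = - \frac{89}{67} - \frac{358}{-108} = - \frac{89}{67} - - \frac{179}{54} = - \frac{89}{67} + \frac{179}{54} = \frac{7187}{3618}$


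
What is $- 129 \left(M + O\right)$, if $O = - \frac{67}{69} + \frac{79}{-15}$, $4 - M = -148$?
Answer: $- \frac{2162384}{115} \approx -18803.0$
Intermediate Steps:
$M = 152$ ($M = 4 - -148 = 4 + 148 = 152$)
$O = - \frac{2152}{345}$ ($O = \left(-67\right) \frac{1}{69} + 79 \left(- \frac{1}{15}\right) = - \frac{67}{69} - \frac{79}{15} = - \frac{2152}{345} \approx -6.2377$)
$- 129 \left(M + O\right) = - 129 \left(152 - \frac{2152}{345}\right) = \left(-129\right) \frac{50288}{345} = - \frac{2162384}{115}$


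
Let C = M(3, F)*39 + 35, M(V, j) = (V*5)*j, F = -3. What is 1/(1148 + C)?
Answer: -1/572 ≈ -0.0017483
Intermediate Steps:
M(V, j) = 5*V*j (M(V, j) = (5*V)*j = 5*V*j)
C = -1720 (C = (5*3*(-3))*39 + 35 = -45*39 + 35 = -1755 + 35 = -1720)
1/(1148 + C) = 1/(1148 - 1720) = 1/(-572) = -1/572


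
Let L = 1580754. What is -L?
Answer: -1580754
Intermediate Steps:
-L = -1*1580754 = -1580754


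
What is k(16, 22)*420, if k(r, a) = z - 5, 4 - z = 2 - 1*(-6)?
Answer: -3780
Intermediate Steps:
z = -4 (z = 4 - (2 - 1*(-6)) = 4 - (2 + 6) = 4 - 1*8 = 4 - 8 = -4)
k(r, a) = -9 (k(r, a) = -4 - 5 = -9)
k(16, 22)*420 = -9*420 = -3780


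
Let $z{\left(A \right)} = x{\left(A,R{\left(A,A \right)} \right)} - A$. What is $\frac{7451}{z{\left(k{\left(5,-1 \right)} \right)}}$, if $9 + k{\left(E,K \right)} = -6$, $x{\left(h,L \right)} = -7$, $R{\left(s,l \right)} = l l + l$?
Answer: $\frac{7451}{8} \approx 931.38$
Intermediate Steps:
$R{\left(s,l \right)} = l + l^{2}$ ($R{\left(s,l \right)} = l^{2} + l = l + l^{2}$)
$k{\left(E,K \right)} = -15$ ($k{\left(E,K \right)} = -9 - 6 = -15$)
$z{\left(A \right)} = -7 - A$
$\frac{7451}{z{\left(k{\left(5,-1 \right)} \right)}} = \frac{7451}{-7 - -15} = \frac{7451}{-7 + 15} = \frac{7451}{8}$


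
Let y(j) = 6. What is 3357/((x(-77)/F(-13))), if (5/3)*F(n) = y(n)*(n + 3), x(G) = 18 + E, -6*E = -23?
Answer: -725112/131 ≈ -5535.2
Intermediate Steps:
E = 23/6 (E = -1/6*(-23) = 23/6 ≈ 3.8333)
x(G) = 131/6 (x(G) = 18 + 23/6 = 131/6)
F(n) = 54/5 + 18*n/5 (F(n) = 3*(6*(n + 3))/5 = 3*(6*(3 + n))/5 = 3*(18 + 6*n)/5 = 54/5 + 18*n/5)
3357/((x(-77)/F(-13))) = 3357/((131/(6*(54/5 + (18/5)*(-13))))) = 3357/((131/(6*(54/5 - 234/5)))) = 3357/(((131/6)/(-36))) = 3357/(((131/6)*(-1/36))) = 3357/(-131/216) = 3357*(-216/131) = -725112/131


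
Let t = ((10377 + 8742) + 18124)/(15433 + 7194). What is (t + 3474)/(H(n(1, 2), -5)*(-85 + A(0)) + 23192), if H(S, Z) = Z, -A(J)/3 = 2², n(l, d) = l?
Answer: 78643441/535739479 ≈ 0.14679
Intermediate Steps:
A(J) = -12 (A(J) = -3*2² = -3*4 = -12)
t = 37243/22627 (t = (19119 + 18124)/22627 = 37243*(1/22627) = 37243/22627 ≈ 1.6460)
(t + 3474)/(H(n(1, 2), -5)*(-85 + A(0)) + 23192) = (37243/22627 + 3474)/(-5*(-85 - 12) + 23192) = 78643441/(22627*(-5*(-97) + 23192)) = 78643441/(22627*(485 + 23192)) = (78643441/22627)/23677 = (78643441/22627)*(1/23677) = 78643441/535739479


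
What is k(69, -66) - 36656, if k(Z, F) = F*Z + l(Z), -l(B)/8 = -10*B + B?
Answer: -36242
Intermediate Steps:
l(B) = 72*B (l(B) = -8*(-10*B + B) = -(-72)*B = 72*B)
k(Z, F) = 72*Z + F*Z (k(Z, F) = F*Z + 72*Z = 72*Z + F*Z)
k(69, -66) - 36656 = 69*(72 - 66) - 36656 = 69*6 - 36656 = 414 - 36656 = -36242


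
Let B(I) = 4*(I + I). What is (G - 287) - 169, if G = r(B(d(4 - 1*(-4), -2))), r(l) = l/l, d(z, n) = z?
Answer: -455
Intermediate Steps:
B(I) = 8*I (B(I) = 4*(2*I) = 8*I)
r(l) = 1
G = 1
(G - 287) - 169 = (1 - 287) - 169 = -286 - 169 = -455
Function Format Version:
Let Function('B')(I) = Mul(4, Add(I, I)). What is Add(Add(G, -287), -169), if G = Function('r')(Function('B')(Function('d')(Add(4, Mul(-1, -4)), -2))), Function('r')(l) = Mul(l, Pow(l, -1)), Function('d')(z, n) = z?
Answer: -455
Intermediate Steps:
Function('B')(I) = Mul(8, I) (Function('B')(I) = Mul(4, Mul(2, I)) = Mul(8, I))
Function('r')(l) = 1
G = 1
Add(Add(G, -287), -169) = Add(Add(1, -287), -169) = Add(-286, -169) = -455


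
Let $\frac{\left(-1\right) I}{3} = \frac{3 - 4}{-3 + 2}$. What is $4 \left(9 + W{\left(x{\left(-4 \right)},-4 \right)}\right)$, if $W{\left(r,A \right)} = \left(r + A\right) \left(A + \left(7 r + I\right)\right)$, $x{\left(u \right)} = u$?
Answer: $1156$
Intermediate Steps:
$I = -3$ ($I = - 3 \frac{3 - 4}{-3 + 2} = - 3 \left(- \frac{1}{-1}\right) = - 3 \left(\left(-1\right) \left(-1\right)\right) = \left(-3\right) 1 = -3$)
$W{\left(r,A \right)} = \left(A + r\right) \left(-3 + A + 7 r\right)$ ($W{\left(r,A \right)} = \left(r + A\right) \left(A + \left(7 r - 3\right)\right) = \left(A + r\right) \left(A + \left(-3 + 7 r\right)\right) = \left(A + r\right) \left(-3 + A + 7 r\right)$)
$4 \left(9 + W{\left(x{\left(-4 \right)},-4 \right)}\right) = 4 \left(9 + \left(\left(-4\right)^{2} - -12 - -12 + 7 \left(-4\right)^{2} + 8 \left(-4\right) \left(-4\right)\right)\right) = 4 \left(9 + \left(16 + 12 + 12 + 7 \cdot 16 + 128\right)\right) = 4 \left(9 + \left(16 + 12 + 12 + 112 + 128\right)\right) = 4 \left(9 + 280\right) = 4 \cdot 289 = 1156$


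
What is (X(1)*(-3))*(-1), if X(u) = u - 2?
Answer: -3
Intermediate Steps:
X(u) = -2 + u
(X(1)*(-3))*(-1) = ((-2 + 1)*(-3))*(-1) = -1*(-3)*(-1) = 3*(-1) = -3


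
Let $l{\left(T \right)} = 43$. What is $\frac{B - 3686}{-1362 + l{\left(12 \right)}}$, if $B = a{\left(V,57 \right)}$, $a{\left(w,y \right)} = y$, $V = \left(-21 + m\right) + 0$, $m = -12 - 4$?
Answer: $\frac{3629}{1319} \approx 2.7513$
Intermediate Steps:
$m = -16$
$V = -37$ ($V = \left(-21 - 16\right) + 0 = -37 + 0 = -37$)
$B = 57$
$\frac{B - 3686}{-1362 + l{\left(12 \right)}} = \frac{57 - 3686}{-1362 + 43} = - \frac{3629}{-1319} = \left(-3629\right) \left(- \frac{1}{1319}\right) = \frac{3629}{1319}$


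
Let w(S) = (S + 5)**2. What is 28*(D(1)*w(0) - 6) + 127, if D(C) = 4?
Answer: 2759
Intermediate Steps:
w(S) = (5 + S)**2
28*(D(1)*w(0) - 6) + 127 = 28*(4*(5 + 0)**2 - 6) + 127 = 28*(4*5**2 - 6) + 127 = 28*(4*25 - 6) + 127 = 28*(100 - 6) + 127 = 28*94 + 127 = 2632 + 127 = 2759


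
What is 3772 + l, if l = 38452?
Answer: 42224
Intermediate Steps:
3772 + l = 3772 + 38452 = 42224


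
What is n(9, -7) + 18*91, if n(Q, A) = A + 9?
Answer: 1640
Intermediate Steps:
n(Q, A) = 9 + A
n(9, -7) + 18*91 = (9 - 7) + 18*91 = 2 + 1638 = 1640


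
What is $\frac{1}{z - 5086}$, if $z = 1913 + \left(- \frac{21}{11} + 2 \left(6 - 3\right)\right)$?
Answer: $- \frac{11}{34858} \approx -0.00031557$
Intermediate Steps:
$z = \frac{21088}{11}$ ($z = 1913 + \left(\left(-21\right) \frac{1}{11} + 2 \left(6 - 3\right)\right) = 1913 + \left(- \frac{21}{11} + 2 \cdot 3\right) = 1913 + \left(- \frac{21}{11} + 6\right) = 1913 + \frac{45}{11} = \frac{21088}{11} \approx 1917.1$)
$\frac{1}{z - 5086} = \frac{1}{\frac{21088}{11} - 5086} = \frac{1}{- \frac{34858}{11}} = - \frac{11}{34858}$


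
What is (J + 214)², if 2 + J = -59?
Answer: 23409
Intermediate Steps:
J = -61 (J = -2 - 59 = -61)
(J + 214)² = (-61 + 214)² = 153² = 23409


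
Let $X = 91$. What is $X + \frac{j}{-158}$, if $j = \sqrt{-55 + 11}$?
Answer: $91 - \frac{i \sqrt{11}}{79} \approx 91.0 - 0.041983 i$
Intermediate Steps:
$j = 2 i \sqrt{11}$ ($j = \sqrt{-44} = 2 i \sqrt{11} \approx 6.6332 i$)
$X + \frac{j}{-158} = 91 + \frac{2 i \sqrt{11}}{-158} = 91 - \frac{2 i \sqrt{11}}{158} = 91 - \frac{i \sqrt{11}}{79}$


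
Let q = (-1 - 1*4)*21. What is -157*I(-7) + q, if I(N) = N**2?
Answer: -7798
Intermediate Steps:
q = -105 (q = (-1 - 4)*21 = -5*21 = -105)
-157*I(-7) + q = -157*(-7)**2 - 105 = -157*49 - 105 = -7693 - 105 = -7798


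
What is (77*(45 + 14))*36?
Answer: 163548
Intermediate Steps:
(77*(45 + 14))*36 = (77*59)*36 = 4543*36 = 163548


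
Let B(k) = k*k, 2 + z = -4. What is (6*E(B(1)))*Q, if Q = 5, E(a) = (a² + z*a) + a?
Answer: -120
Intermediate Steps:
z = -6 (z = -2 - 4 = -6)
B(k) = k²
E(a) = a² - 5*a (E(a) = (a² - 6*a) + a = a² - 5*a)
(6*E(B(1)))*Q = (6*(1²*(-5 + 1²)))*5 = (6*(1*(-5 + 1)))*5 = (6*(1*(-4)))*5 = (6*(-4))*5 = -24*5 = -120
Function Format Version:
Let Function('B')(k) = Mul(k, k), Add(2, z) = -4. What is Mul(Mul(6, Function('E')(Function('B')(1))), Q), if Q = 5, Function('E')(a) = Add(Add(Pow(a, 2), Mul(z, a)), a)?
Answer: -120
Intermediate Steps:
z = -6 (z = Add(-2, -4) = -6)
Function('B')(k) = Pow(k, 2)
Function('E')(a) = Add(Pow(a, 2), Mul(-5, a)) (Function('E')(a) = Add(Add(Pow(a, 2), Mul(-6, a)), a) = Add(Pow(a, 2), Mul(-5, a)))
Mul(Mul(6, Function('E')(Function('B')(1))), Q) = Mul(Mul(6, Mul(Pow(1, 2), Add(-5, Pow(1, 2)))), 5) = Mul(Mul(6, Mul(1, Add(-5, 1))), 5) = Mul(Mul(6, Mul(1, -4)), 5) = Mul(Mul(6, -4), 5) = Mul(-24, 5) = -120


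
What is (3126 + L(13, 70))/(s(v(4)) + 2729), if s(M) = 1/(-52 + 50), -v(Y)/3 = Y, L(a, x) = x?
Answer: 376/321 ≈ 1.1713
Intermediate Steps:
v(Y) = -3*Y
s(M) = -½ (s(M) = 1/(-2) = -½)
(3126 + L(13, 70))/(s(v(4)) + 2729) = (3126 + 70)/(-½ + 2729) = 3196/(5457/2) = 3196*(2/5457) = 376/321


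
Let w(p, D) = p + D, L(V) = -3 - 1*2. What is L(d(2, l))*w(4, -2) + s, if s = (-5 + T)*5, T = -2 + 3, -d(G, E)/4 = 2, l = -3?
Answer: -30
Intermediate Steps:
d(G, E) = -8 (d(G, E) = -4*2 = -8)
L(V) = -5 (L(V) = -3 - 2 = -5)
T = 1
w(p, D) = D + p
s = -20 (s = (-5 + 1)*5 = -4*5 = -20)
L(d(2, l))*w(4, -2) + s = -5*(-2 + 4) - 20 = -5*2 - 20 = -10 - 20 = -30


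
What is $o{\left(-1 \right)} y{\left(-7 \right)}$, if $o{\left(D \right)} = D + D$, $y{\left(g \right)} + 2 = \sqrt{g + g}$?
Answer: $4 - 2 i \sqrt{14} \approx 4.0 - 7.4833 i$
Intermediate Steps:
$y{\left(g \right)} = -2 + \sqrt{2} \sqrt{g}$ ($y{\left(g \right)} = -2 + \sqrt{g + g} = -2 + \sqrt{2 g} = -2 + \sqrt{2} \sqrt{g}$)
$o{\left(D \right)} = 2 D$
$o{\left(-1 \right)} y{\left(-7 \right)} = 2 \left(-1\right) \left(-2 + \sqrt{2} \sqrt{-7}\right) = - 2 \left(-2 + \sqrt{2} i \sqrt{7}\right) = - 2 \left(-2 + i \sqrt{14}\right) = 4 - 2 i \sqrt{14}$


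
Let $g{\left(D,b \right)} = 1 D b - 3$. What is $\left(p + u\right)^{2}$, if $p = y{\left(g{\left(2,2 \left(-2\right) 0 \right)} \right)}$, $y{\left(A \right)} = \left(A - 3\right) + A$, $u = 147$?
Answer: $19044$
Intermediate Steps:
$g{\left(D,b \right)} = -3 + D b$ ($g{\left(D,b \right)} = D b - 3 = -3 + D b$)
$y{\left(A \right)} = -3 + 2 A$ ($y{\left(A \right)} = \left(-3 + A\right) + A = -3 + 2 A$)
$p = -9$ ($p = -3 + 2 \left(-3 + 2 \cdot 2 \left(-2\right) 0\right) = -3 + 2 \left(-3 + 2 \left(\left(-4\right) 0\right)\right) = -3 + 2 \left(-3 + 2 \cdot 0\right) = -3 + 2 \left(-3 + 0\right) = -3 + 2 \left(-3\right) = -3 - 6 = -9$)
$\left(p + u\right)^{2} = \left(-9 + 147\right)^{2} = 138^{2} = 19044$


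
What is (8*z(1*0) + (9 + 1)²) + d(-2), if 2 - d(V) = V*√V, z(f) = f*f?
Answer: 102 + 2*I*√2 ≈ 102.0 + 2.8284*I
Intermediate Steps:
z(f) = f²
d(V) = 2 - V^(3/2) (d(V) = 2 - V*√V = 2 - V^(3/2))
(8*z(1*0) + (9 + 1)²) + d(-2) = (8*(1*0)² + (9 + 1)²) + (2 - (-2)^(3/2)) = (8*0² + 10²) + (2 - (-2)*I*√2) = (8*0 + 100) + (2 + 2*I*√2) = (0 + 100) + (2 + 2*I*√2) = 100 + (2 + 2*I*√2) = 102 + 2*I*√2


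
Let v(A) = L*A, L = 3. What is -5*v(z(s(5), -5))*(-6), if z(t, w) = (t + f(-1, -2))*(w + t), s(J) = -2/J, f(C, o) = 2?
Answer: -3888/5 ≈ -777.60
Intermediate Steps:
z(t, w) = (2 + t)*(t + w) (z(t, w) = (t + 2)*(w + t) = (2 + t)*(t + w))
v(A) = 3*A
-5*v(z(s(5), -5))*(-6) = -15*((-2/5)**2 + 2*(-2/5) + 2*(-5) - 2/5*(-5))*(-6) = -15*((-2*1/5)**2 + 2*(-2*1/5) - 10 - 2*1/5*(-5))*(-6) = -15*((-2/5)**2 + 2*(-2/5) - 10 - 2/5*(-5))*(-6) = -15*(4/25 - 4/5 - 10 + 2)*(-6) = -15*(-216)/25*(-6) = -5*(-648/25)*(-6) = (648/5)*(-6) = -3888/5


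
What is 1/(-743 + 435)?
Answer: -1/308 ≈ -0.0032468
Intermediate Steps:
1/(-743 + 435) = 1/(-308) = -1/308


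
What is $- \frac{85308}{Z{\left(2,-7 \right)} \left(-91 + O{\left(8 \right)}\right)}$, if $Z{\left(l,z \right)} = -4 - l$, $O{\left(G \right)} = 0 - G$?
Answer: $- \frac{14218}{99} \approx -143.62$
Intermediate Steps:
$O{\left(G \right)} = - G$
$- \frac{85308}{Z{\left(2,-7 \right)} \left(-91 + O{\left(8 \right)}\right)} = - \frac{85308}{\left(-4 - 2\right) \left(-91 - 8\right)} = - \frac{85308}{\left(-6\right) \left(-99\right)} = - \frac{85308}{594} = \left(-85308\right) \frac{1}{594} = - \frac{14218}{99}$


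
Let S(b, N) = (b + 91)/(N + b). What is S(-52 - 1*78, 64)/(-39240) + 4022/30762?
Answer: 192872903/1475345520 ≈ 0.13073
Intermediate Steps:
S(b, N) = (91 + b)/(N + b)
S(-52 - 1*78, 64)/(-39240) + 4022/30762 = ((91 + (-52 - 1*78))/(64 + (-52 - 1*78)))/(-39240) + 4022/30762 = ((91 + (-52 - 78))/(64 + (-52 - 78)))*(-1/39240) + 4022*(1/30762) = ((91 - 130)/(64 - 130))*(-1/39240) + 2011/15381 = (-39/(-66))*(-1/39240) + 2011/15381 = -1/66*(-39)*(-1/39240) + 2011/15381 = (13/22)*(-1/39240) + 2011/15381 = -13/863280 + 2011/15381 = 192872903/1475345520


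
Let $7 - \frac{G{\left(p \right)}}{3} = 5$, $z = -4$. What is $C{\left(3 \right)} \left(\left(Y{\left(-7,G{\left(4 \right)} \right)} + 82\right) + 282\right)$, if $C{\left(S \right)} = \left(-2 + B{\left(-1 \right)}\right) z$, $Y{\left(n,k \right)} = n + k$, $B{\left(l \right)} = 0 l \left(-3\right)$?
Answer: $2904$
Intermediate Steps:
$G{\left(p \right)} = 6$ ($G{\left(p \right)} = 21 - 15 = 6$)
$B{\left(l \right)} = 0$ ($B{\left(l \right)} = 0 \left(-3\right) = 0$)
$Y{\left(n,k \right)} = k + n$
$C{\left(S \right)} = 8$ ($C{\left(S \right)} = \left(-2 + 0\right) \left(-4\right) = \left(-2\right) \left(-4\right) = 8$)
$C{\left(3 \right)} \left(\left(Y{\left(-7,G{\left(4 \right)} \right)} + 82\right) + 282\right) = 8 \left(\left(\left(6 - 7\right) + 82\right) + 282\right) = 8 \left(\left(-1 + 82\right) + 282\right) = 8 \left(81 + 282\right) = 8 \cdot 363 = 2904$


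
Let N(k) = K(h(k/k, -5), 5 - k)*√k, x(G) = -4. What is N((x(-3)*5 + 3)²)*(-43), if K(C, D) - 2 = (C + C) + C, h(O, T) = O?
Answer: -3655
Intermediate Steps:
K(C, D) = 2 + 3*C (K(C, D) = 2 + ((C + C) + C) = 2 + (2*C + C) = 2 + 3*C)
N(k) = 5*√k (N(k) = (2 + 3*(k/k))*√k = (2 + 3*1)*√k = (2 + 3)*√k = 5*√k)
N((x(-3)*5 + 3)²)*(-43) = (5*√((-4*5 + 3)²))*(-43) = (5*√((-20 + 3)²))*(-43) = (5*√((-17)²))*(-43) = (5*√289)*(-43) = (5*17)*(-43) = 85*(-43) = -3655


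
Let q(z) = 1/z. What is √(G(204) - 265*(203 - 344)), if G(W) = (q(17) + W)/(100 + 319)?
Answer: 2*√473954383693/7123 ≈ 193.30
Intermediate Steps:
G(W) = 1/7123 + W/419 (G(W) = (1/17 + W)/(100 + 319) = (1/17 + W)/419 = (1/17 + W)*(1/419) = 1/7123 + W/419)
√(G(204) - 265*(203 - 344)) = √((1/7123 + (1/419)*204) - 265*(203 - 344)) = √((1/7123 + 204/419) - 265*(-141)) = √(3469/7123 + 37365) = √(266154364/7123) = 2*√473954383693/7123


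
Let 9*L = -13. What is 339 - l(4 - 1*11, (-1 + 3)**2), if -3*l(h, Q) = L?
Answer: 9140/27 ≈ 338.52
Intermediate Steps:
L = -13/9 (L = (1/9)*(-13) = -13/9 ≈ -1.4444)
l(h, Q) = 13/27 (l(h, Q) = -1/3*(-13/9) = 13/27)
339 - l(4 - 1*11, (-1 + 3)**2) = 339 - 1*13/27 = 339 - 13/27 = 9140/27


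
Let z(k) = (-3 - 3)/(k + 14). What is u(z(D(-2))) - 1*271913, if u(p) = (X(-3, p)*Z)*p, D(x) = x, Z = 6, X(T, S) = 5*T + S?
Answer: -543733/2 ≈ -2.7187e+5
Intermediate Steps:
X(T, S) = S + 5*T
z(k) = -6/(14 + k)
u(p) = p*(-90 + 6*p) (u(p) = ((p + 5*(-3))*6)*p = ((p - 15)*6)*p = ((-15 + p)*6)*p = (-90 + 6*p)*p = p*(-90 + 6*p))
u(z(D(-2))) - 1*271913 = 6*(-6/(14 - 2))*(-15 - 6/(14 - 2)) - 1*271913 = 6*(-6/12)*(-15 - 6/12) - 271913 = 6*(-6*1/12)*(-15 - 6*1/12) - 271913 = 6*(-½)*(-15 - ½) - 271913 = 6*(-½)*(-31/2) - 271913 = 93/2 - 271913 = -543733/2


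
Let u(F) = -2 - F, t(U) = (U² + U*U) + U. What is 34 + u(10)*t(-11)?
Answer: -2738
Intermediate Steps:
t(U) = U + 2*U² (t(U) = (U² + U²) + U = 2*U² + U = U + 2*U²)
34 + u(10)*t(-11) = 34 + (-2 - 1*10)*(-11*(1 + 2*(-11))) = 34 + (-2 - 10)*(-11*(1 - 22)) = 34 - (-132)*(-21) = 34 - 12*231 = 34 - 2772 = -2738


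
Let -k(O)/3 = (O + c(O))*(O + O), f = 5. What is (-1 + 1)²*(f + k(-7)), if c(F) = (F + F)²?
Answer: 0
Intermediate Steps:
c(F) = 4*F² (c(F) = (2*F)² = 4*F²)
k(O) = -6*O*(O + 4*O²) (k(O) = -3*(O + 4*O²)*(O + O) = -3*(O + 4*O²)*2*O = -6*O*(O + 4*O²))
(-1 + 1)²*(f + k(-7)) = (-1 + 1)²*(5 + (-7)²*(-6 - 24*(-7))) = 0²*(5 + 49*(-6 + 168)) = 0*(5 + 49*162) = 0*(5 + 7938) = 0*7943 = 0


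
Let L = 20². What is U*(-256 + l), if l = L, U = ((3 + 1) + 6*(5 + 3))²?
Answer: 389376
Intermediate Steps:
L = 400
U = 2704 (U = (4 + 6*8)² = (4 + 48)² = 52² = 2704)
l = 400
U*(-256 + l) = 2704*(-256 + 400) = 2704*144 = 389376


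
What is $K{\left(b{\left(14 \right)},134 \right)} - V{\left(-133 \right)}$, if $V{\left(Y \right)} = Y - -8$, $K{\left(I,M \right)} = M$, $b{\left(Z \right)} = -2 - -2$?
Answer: $259$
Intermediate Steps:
$b{\left(Z \right)} = 0$ ($b{\left(Z \right)} = -2 + 2 = 0$)
$V{\left(Y \right)} = 8 + Y$ ($V{\left(Y \right)} = Y + 8 = 8 + Y$)
$K{\left(b{\left(14 \right)},134 \right)} - V{\left(-133 \right)} = 134 - \left(8 - 133\right) = 134 - -125 = 134 + 125 = 259$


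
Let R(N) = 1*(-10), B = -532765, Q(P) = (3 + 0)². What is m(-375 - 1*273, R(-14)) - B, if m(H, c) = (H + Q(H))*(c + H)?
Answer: 953227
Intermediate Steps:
Q(P) = 9 (Q(P) = 3² = 9)
R(N) = -10
m(H, c) = (9 + H)*(H + c) (m(H, c) = (H + 9)*(c + H) = (9 + H)*(H + c))
m(-375 - 1*273, R(-14)) - B = ((-375 - 1*273)² + 9*(-375 - 1*273) + 9*(-10) + (-375 - 1*273)*(-10)) - 1*(-532765) = ((-375 - 273)² + 9*(-375 - 273) - 90 + (-375 - 273)*(-10)) + 532765 = ((-648)² + 9*(-648) - 90 - 648*(-10)) + 532765 = (419904 - 5832 - 90 + 6480) + 532765 = 420462 + 532765 = 953227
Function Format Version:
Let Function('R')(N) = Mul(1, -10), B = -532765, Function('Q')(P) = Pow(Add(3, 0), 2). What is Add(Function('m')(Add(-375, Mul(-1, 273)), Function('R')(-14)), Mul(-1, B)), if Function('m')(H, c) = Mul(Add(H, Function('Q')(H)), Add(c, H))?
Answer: 953227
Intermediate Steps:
Function('Q')(P) = 9 (Function('Q')(P) = Pow(3, 2) = 9)
Function('R')(N) = -10
Function('m')(H, c) = Mul(Add(9, H), Add(H, c)) (Function('m')(H, c) = Mul(Add(H, 9), Add(c, H)) = Mul(Add(9, H), Add(H, c)))
Add(Function('m')(Add(-375, Mul(-1, 273)), Function('R')(-14)), Mul(-1, B)) = Add(Add(Pow(Add(-375, Mul(-1, 273)), 2), Mul(9, Add(-375, Mul(-1, 273))), Mul(9, -10), Mul(Add(-375, Mul(-1, 273)), -10)), Mul(-1, -532765)) = Add(Add(Pow(Add(-375, -273), 2), Mul(9, Add(-375, -273)), -90, Mul(Add(-375, -273), -10)), 532765) = Add(Add(Pow(-648, 2), Mul(9, -648), -90, Mul(-648, -10)), 532765) = Add(Add(419904, -5832, -90, 6480), 532765) = Add(420462, 532765) = 953227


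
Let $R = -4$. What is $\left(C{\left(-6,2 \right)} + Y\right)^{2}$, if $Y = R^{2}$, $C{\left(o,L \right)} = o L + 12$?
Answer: $256$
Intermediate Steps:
$C{\left(o,L \right)} = 12 + L o$ ($C{\left(o,L \right)} = L o + 12 = 12 + L o$)
$Y = 16$ ($Y = \left(-4\right)^{2} = 16$)
$\left(C{\left(-6,2 \right)} + Y\right)^{2} = \left(\left(12 + 2 \left(-6\right)\right) + 16\right)^{2} = \left(\left(12 - 12\right) + 16\right)^{2} = \left(0 + 16\right)^{2} = 16^{2} = 256$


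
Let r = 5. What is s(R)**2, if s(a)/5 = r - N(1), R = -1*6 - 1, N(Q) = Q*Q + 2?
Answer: 100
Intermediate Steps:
N(Q) = 2 + Q**2 (N(Q) = Q**2 + 2 = 2 + Q**2)
R = -7 (R = -6 - 1 = -7)
s(a) = 10 (s(a) = 5*(5 - (2 + 1**2)) = 5*(5 - (2 + 1)) = 5*(5 - 1*3) = 5*(5 - 3) = 5*2 = 10)
s(R)**2 = 10**2 = 100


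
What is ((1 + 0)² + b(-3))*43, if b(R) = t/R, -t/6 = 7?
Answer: 645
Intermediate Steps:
t = -42 (t = -6*7 = -42)
b(R) = -42/R
((1 + 0)² + b(-3))*43 = ((1 + 0)² - 42/(-3))*43 = (1² - 42*(-⅓))*43 = (1 + 14)*43 = 15*43 = 645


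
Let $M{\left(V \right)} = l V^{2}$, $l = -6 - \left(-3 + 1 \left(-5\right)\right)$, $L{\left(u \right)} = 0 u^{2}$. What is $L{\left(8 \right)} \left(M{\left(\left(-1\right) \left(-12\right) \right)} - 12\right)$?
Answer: $0$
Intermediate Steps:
$L{\left(u \right)} = 0$
$l = 2$ ($l = -6 - \left(-3 - 5\right) = -6 - -8 = -6 + 8 = 2$)
$M{\left(V \right)} = 2 V^{2}$
$L{\left(8 \right)} \left(M{\left(\left(-1\right) \left(-12\right) \right)} - 12\right) = 0 \left(2 \left(\left(-1\right) \left(-12\right)\right)^{2} - 12\right) = 0 \left(2 \cdot 12^{2} - 12\right) = 0 \left(2 \cdot 144 - 12\right) = 0 \left(288 - 12\right) = 0 \cdot 276 = 0$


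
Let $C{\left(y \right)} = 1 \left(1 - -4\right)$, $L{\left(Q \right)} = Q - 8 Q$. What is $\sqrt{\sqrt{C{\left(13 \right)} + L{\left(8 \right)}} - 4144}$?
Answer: $\sqrt{-4144 + i \sqrt{51}} \approx 0.0555 + 64.374 i$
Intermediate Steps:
$L{\left(Q \right)} = - 7 Q$ ($L{\left(Q \right)} = Q - 8 Q = - 7 Q$)
$C{\left(y \right)} = 5$ ($C{\left(y \right)} = 1 \left(1 + 4\right) = 1 \cdot 5 = 5$)
$\sqrt{\sqrt{C{\left(13 \right)} + L{\left(8 \right)}} - 4144} = \sqrt{\sqrt{5 - 56} - 4144} = \sqrt{\sqrt{-51} - 4144} = \sqrt{i \sqrt{51} - 4144} = \sqrt{-4144 + i \sqrt{51}}$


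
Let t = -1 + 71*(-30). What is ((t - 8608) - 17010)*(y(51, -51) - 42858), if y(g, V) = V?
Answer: 1190681841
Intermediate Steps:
t = -2131 (t = -1 - 2130 = -2131)
((t - 8608) - 17010)*(y(51, -51) - 42858) = ((-2131 - 8608) - 17010)*(-51 - 42858) = (-10739 - 17010)*(-42909) = -27749*(-42909) = 1190681841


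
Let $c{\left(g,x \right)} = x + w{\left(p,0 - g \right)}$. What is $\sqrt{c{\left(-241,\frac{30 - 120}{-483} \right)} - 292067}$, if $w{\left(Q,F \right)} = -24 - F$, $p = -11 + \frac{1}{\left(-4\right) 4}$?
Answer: $\frac{i \sqrt{7577532942}}{161} \approx 540.68 i$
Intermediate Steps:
$p = - \frac{177}{16}$ ($p = -11 + \frac{1}{-16} = -11 - \frac{1}{16} = - \frac{177}{16} \approx -11.063$)
$c{\left(g,x \right)} = -24 + g + x$ ($c{\left(g,x \right)} = x - \left(24 - g\right) = x + \left(-24 + g\right) = -24 + g + x$)
$\sqrt{c{\left(-241,\frac{30 - 120}{-483} \right)} - 292067} = \sqrt{\left(-24 - 241 + \frac{30 - 120}{-483}\right) - 292067} = \sqrt{\left(-24 - 241 + \left(30 - 120\right) \left(- \frac{1}{483}\right)\right) - 292067} = \sqrt{\left(-24 - 241 - - \frac{30}{161}\right) - 292067} = \sqrt{\left(-24 - 241 + \frac{30}{161}\right) - 292067} = \sqrt{- \frac{42635}{161} - 292067} = \sqrt{- \frac{47065422}{161}} = \frac{i \sqrt{7577532942}}{161}$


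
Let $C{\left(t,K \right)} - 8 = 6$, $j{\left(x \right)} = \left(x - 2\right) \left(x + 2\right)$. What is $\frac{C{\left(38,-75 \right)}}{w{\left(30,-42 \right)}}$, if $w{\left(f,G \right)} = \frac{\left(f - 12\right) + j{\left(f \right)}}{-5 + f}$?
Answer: $\frac{175}{457} \approx 0.38293$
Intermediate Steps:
$j{\left(x \right)} = \left(-2 + x\right) \left(2 + x\right)$
$C{\left(t,K \right)} = 14$ ($C{\left(t,K \right)} = 8 + 6 = 14$)
$w{\left(f,G \right)} = \frac{-16 + f + f^{2}}{-5 + f}$ ($w{\left(f,G \right)} = \frac{\left(f - 12\right) + \left(-4 + f^{2}\right)}{-5 + f} = \frac{\left(-12 + f\right) + \left(-4 + f^{2}\right)}{-5 + f} = \frac{-16 + f + f^{2}}{-5 + f}$)
$\frac{C{\left(38,-75 \right)}}{w{\left(30,-42 \right)}} = \frac{14}{\frac{1}{-5 + 30} \left(-16 + 30 + 30^{2}\right)} = \frac{14}{\frac{1}{25} \left(-16 + 30 + 900\right)} = \frac{14}{\frac{1}{25} \cdot 914} = \frac{14}{\frac{914}{25}} = 14 \cdot \frac{25}{914} = \frac{175}{457}$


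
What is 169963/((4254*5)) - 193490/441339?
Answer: 7877307573/1043031170 ≈ 7.5523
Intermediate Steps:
169963/((4254*5)) - 193490/441339 = 169963/21270 - 193490*1/441339 = 169963*(1/21270) - 193490/441339 = 169963/21270 - 193490/441339 = 7877307573/1043031170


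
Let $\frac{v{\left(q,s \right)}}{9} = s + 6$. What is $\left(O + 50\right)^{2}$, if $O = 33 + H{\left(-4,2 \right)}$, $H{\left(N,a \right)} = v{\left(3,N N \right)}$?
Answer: $78961$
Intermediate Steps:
$v{\left(q,s \right)} = 54 + 9 s$ ($v{\left(q,s \right)} = 9 \left(s + 6\right) = 9 \left(6 + s\right) = 54 + 9 s$)
$H{\left(N,a \right)} = 54 + 9 N^{2}$ ($H{\left(N,a \right)} = 54 + 9 N N = 54 + 9 N^{2}$)
$O = 231$ ($O = 33 + \left(54 + 9 \left(-4\right)^{2}\right) = 33 + \left(54 + 9 \cdot 16\right) = 33 + \left(54 + 144\right) = 33 + 198 = 231$)
$\left(O + 50\right)^{2} = \left(231 + 50\right)^{2} = 281^{2} = 78961$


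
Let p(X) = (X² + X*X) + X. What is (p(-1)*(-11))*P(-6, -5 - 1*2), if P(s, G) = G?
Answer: 77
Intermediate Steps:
p(X) = X + 2*X² (p(X) = (X² + X²) + X = 2*X² + X = X + 2*X²)
(p(-1)*(-11))*P(-6, -5 - 1*2) = (-(1 + 2*(-1))*(-11))*(-5 - 1*2) = (-(1 - 2)*(-11))*(-5 - 2) = (-1*(-1)*(-11))*(-7) = (1*(-11))*(-7) = -11*(-7) = 77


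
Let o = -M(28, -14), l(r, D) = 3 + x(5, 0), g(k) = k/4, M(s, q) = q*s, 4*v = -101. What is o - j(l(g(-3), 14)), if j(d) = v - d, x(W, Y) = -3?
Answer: 1669/4 ≈ 417.25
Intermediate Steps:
v = -101/4 (v = (¼)*(-101) = -101/4 ≈ -25.250)
g(k) = k/4 (g(k) = k*(¼) = k/4)
l(r, D) = 0 (l(r, D) = 3 - 3 = 0)
o = 392 (o = -(-14)*28 = -1*(-392) = 392)
j(d) = -101/4 - d
o - j(l(g(-3), 14)) = 392 - (-101/4 - 1*0) = 392 - (-101/4 + 0) = 392 - 1*(-101/4) = 392 + 101/4 = 1669/4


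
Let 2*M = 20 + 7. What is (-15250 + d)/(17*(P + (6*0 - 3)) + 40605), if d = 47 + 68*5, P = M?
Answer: -29726/81567 ≈ -0.36444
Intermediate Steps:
M = 27/2 (M = (20 + 7)/2 = (½)*27 = 27/2 ≈ 13.500)
P = 27/2 ≈ 13.500
d = 387 (d = 47 + 340 = 387)
(-15250 + d)/(17*(P + (6*0 - 3)) + 40605) = (-15250 + 387)/(17*(27/2 + (6*0 - 3)) + 40605) = -14863/(17*(27/2 + (0 - 3)) + 40605) = -14863/(17*(27/2 - 3) + 40605) = -14863/(17*(21/2) + 40605) = -14863/(357/2 + 40605) = -14863/81567/2 = -14863*2/81567 = -29726/81567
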